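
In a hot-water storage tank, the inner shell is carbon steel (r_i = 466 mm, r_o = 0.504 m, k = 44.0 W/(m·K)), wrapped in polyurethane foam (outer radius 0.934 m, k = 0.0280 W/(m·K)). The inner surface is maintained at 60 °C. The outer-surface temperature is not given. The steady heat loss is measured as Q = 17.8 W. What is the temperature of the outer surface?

T_out = 13.8 °C

Series resistances:
  R_carbon steel = (1/0.466 − 1/0.504)/(4πk) = 0.1618/(4π·44.0) = 2.926×10^-4 K/W
  R_polyurethane foam = (1/0.504 − 1/0.934)/(4πk) = 0.9135/(4π·0.0280) = 2.596 K/W
ΣR = 2.596 K/W
ΔT = Q·ΣR = 17.8 × 2.596 = 46.21 K
Heat flows outward, so T_out = T_in − ΔT = 60 − 46.21 = 13.8 °C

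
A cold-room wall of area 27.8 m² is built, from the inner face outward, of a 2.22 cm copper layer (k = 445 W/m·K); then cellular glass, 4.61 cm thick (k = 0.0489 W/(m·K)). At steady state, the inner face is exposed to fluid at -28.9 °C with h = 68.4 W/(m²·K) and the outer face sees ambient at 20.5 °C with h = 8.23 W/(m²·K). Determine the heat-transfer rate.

Q = 1270 W

Series thermal resistances, inner to outer:
  R_conv,in = 1/(hA) = 1/(68.4·27.8) = 5.259×10^-4 K/W
  R_copper = L/(kA) = 0.0222/(445·27.8) = 1.795×10^-6 K/W
  R_cellular glass = L/(kA) = 0.0461/(0.0489·27.8) = 0.03391 K/W
  R_conv,out = 1/(hA) = 1/(8.23·27.8) = 0.004371 K/W
ΣR = 5.259×10^-4 + 1.795×10^-6 + 0.03391 + 0.004371 = 0.03881 K/W
Q = ΔT/ΣR = (-28.9 °C − 20.5 °C)/0.03881 = -1270 W
(Negative Q ⇒ heat flows inward; heat gain = 1270 W.)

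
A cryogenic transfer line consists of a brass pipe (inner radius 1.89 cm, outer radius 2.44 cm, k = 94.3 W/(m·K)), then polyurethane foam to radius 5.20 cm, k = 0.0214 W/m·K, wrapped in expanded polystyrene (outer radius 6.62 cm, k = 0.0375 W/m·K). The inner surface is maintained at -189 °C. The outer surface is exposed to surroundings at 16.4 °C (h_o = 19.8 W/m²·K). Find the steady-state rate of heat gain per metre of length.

Resistance network (inner→outer):
  R'_brass = ln(0.0244/0.0189)/(2πk) = 0.2554/(2π·94.3) = 4.311×10^-4 m·K/W
  R'_polyurethane foam = ln(0.0520/0.0244)/(2πk) = 0.7567/(2π·0.0214) = 5.627 m·K/W
  R'_expanded polystyrene = ln(0.0662/0.0520)/(2πk) = 0.2414/(2π·0.0375) = 1.025 m·K/W
  R'_conv,out = 1/(2πr h) = 1/(2π·0.0662·19.8) = 0.1214 m·K/W
ΣR = 4.311×10^-4 + 5.627 + 1.025 + 0.1214 = 6.774 m·K/W
Q' = ΔT/ΣR = (-189 °C − 16.4 °C)/6.774 = -30.3 W/m
(Negative Q' ⇒ heat flows inward; heat gain = 30.3 W/m.)

Q' = 30.3 W/m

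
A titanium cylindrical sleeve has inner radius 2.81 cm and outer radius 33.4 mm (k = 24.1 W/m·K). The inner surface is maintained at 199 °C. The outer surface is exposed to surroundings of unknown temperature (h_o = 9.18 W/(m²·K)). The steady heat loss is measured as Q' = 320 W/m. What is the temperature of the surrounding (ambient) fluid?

T_out = 32.5 °C

Sum the resistances:
  R'_titanium = ln(0.0334/0.0281)/(2πk) = 0.1728/(2π·24.1) = 0.001141 m·K/W
  R'_conv,out = 1/(2πr h) = 1/(2π·0.0334·9.18) = 0.5191 m·K/W
ΣR = 0.5202 m·K/W
ΔT = Q'·ΣR = 320 × 0.5202 = 166.5 K
Heat flows outward, so T_out = T_in − ΔT = 199 − 166.5 = 32.5 °C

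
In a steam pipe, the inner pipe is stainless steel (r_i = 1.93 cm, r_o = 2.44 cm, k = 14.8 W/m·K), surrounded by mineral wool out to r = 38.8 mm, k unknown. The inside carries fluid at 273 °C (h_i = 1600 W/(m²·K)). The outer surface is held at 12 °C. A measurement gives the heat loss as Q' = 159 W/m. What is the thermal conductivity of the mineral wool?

ΣR = ΔT/Q' = |273 − 12|/159 = 1.642 m·K/W
Known resistances:
  R'_conv,in = 1/(2πr h) = 1/(2π·0.0193·1600) = 0.005154 m·K/W
  R'_stainless steel = ln(0.0244/0.0193)/(2πk) = 0.2345/(2π·14.8) = 0.002522 m·K/W
R_mineral wool = ΣR − ΣR_known = 1.642 − 0.007676 = 1.634 m·K/W
ln(r₂/r₁)/(2πk) = 1.634 ⇒ k = 0.4638/(2π·1.634) = 0.0452 W/m·K

k = 0.0452 W/m·K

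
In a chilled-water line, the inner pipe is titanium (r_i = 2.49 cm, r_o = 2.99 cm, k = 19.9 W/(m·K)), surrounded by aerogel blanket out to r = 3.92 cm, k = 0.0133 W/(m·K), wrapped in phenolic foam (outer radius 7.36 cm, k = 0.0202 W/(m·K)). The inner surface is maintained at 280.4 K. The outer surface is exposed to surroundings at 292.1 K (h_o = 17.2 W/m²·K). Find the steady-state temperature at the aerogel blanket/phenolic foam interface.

Resistance network (inner→outer):
  R'_titanium = ln(0.0299/0.0249)/(2πk) = 0.1830/(2π·19.9) = 0.001464 m·K/W
  R'_aerogel blanket = ln(0.0392/0.0299)/(2πk) = 0.2708/(2π·0.0133) = 3.241 m·K/W
  R'_phenolic foam = ln(0.0736/0.0392)/(2πk) = 0.6300/(2π·0.0202) = 4.963 m·K/W
  R'_conv,out = 1/(2πr h) = 1/(2π·0.0736·17.2) = 0.1257 m·K/W
ΣR = 0.001464 + 3.241 + 4.963 + 0.1257 = 8.331 m·K/W
Q' = ΔT/ΣR = (280.4 K − 292.1 K)/8.331 = -1.404 W/m
From the inner boundary to the aerogel blanket/phenolic foam interface, ΣR_partial = 3.242 m·K/W.
T_interface = T_in − Q'·ΣR_partial = 280.4 K − (-1.404)(3.242) = 285.0 K

T = 285.0 K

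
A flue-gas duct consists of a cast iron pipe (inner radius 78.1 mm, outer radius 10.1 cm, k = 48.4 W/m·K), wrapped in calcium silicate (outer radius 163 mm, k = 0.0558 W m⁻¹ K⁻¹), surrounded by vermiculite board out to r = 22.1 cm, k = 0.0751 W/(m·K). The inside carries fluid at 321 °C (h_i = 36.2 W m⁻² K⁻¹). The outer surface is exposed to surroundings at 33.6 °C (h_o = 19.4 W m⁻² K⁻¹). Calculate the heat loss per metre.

Resistance network (inner→outer):
  R'_conv,in = 1/(2πr h) = 1/(2π·0.0781·36.2) = 0.05629 m·K/W
  R'_cast iron = ln(0.101/0.0781)/(2πk) = 0.2571/(2π·48.4) = 8.455×10^-4 m·K/W
  R'_calcium silicate = ln(0.163/0.101)/(2πk) = 0.4786/(2π·0.0558) = 1.365 m·K/W
  R'_vermiculite board = ln(0.221/0.163)/(2πk) = 0.3044/(2π·0.0751) = 0.6451 m·K/W
  R'_conv,out = 1/(2πr h) = 1/(2π·0.221·19.4) = 0.03712 m·K/W
ΣR = 0.05629 + 8.455×10^-4 + 1.365 + 0.6451 + 0.03712 = 2.104 m·K/W
Q' = ΔT/ΣR = (321 °C − 33.6 °C)/2.104 = 137 W/m

Q' = 137 W/m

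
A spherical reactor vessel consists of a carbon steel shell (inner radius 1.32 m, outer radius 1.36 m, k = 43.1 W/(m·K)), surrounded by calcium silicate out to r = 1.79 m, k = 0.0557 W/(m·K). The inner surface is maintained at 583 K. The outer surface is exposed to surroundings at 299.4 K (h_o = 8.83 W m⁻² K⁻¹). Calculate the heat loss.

Q = 1110 W

Series thermal resistances, inner to outer:
  R_carbon steel = (1/1.32 − 1/1.36)/(4πk) = 0.02228/(4π·43.1) = 4.114×10^-5 K/W
  R_calcium silicate = (1/1.36 − 1/1.79)/(4πk) = 0.1766/(4π·0.0557) = 0.2524 K/W
  R_conv,out = 1/(4πr²h) = 1/(4π·1.79²·8.83) = 0.002813 K/W
ΣR = 4.114×10^-5 + 0.2524 + 0.002813 = 0.2553 K/W
Q = ΔT/ΣR = (583 K − 299.4 K)/0.2553 = 1110 W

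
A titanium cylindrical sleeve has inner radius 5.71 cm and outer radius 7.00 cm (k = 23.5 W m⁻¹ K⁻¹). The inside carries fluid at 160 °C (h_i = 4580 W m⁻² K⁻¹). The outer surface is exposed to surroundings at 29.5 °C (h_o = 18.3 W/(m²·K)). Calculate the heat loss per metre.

Resistance network (inner→outer):
  R'_conv,in = 1/(2πr h) = 1/(2π·0.0571·4580) = 6.086×10^-4 m·K/W
  R'_titanium = ln(0.0700/0.0571)/(2πk) = 0.2037/(2π·23.5) = 0.001380 m·K/W
  R'_conv,out = 1/(2πr h) = 1/(2π·0.0700·18.3) = 0.1242 m·K/W
ΣR = 6.086×10^-4 + 0.001380 + 0.1242 = 0.1262 m·K/W
Q' = ΔT/ΣR = (160 °C − 29.5 °C)/0.1262 = 1030 W/m

Q' = 1030 W/m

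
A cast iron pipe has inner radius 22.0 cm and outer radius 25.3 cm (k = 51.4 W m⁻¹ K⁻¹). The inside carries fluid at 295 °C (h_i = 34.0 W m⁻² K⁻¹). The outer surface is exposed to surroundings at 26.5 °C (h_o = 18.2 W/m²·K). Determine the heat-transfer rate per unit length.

Series thermal resistances, inner to outer:
  R'_conv,in = 1/(2πr h) = 1/(2π·0.220·34.0) = 0.02128 m·K/W
  R'_cast iron = ln(0.253/0.220)/(2πk) = 0.1398/(2π·51.4) = 4.328×10^-4 m·K/W
  R'_conv,out = 1/(2πr h) = 1/(2π·0.253·18.2) = 0.03456 m·K/W
ΣR = 0.02128 + 4.328×10^-4 + 0.03456 = 0.05627 m·K/W
Q' = ΔT/ΣR = (295 °C − 26.5 °C)/0.05627 = 4770 W/m

Q' = 4.77 kW/m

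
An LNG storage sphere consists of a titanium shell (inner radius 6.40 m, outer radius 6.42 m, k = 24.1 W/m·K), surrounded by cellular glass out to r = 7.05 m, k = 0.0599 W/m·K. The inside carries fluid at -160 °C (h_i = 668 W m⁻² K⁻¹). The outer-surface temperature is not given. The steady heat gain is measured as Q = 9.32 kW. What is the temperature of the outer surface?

T_out = 12.4 °C

Series resistances:
  R_conv,in = 1/(4πr²h) = 1/(4π·6.40²·668) = 2.908×10^-6 K/W
  R_titanium = (1/6.40 − 1/6.42)/(4πk) = 4.868×10^-4/(4π·24.1) = 1.607×10^-6 K/W
  R_cellular glass = (1/6.42 − 1/7.05)/(4πk) = 0.01392/(4π·0.0599) = 0.01849 K/W
ΣR = 0.01850 K/W
ΔT = Q·ΣR = 9320 × 0.01850 = 172.4 K
Heat flows inward, so T_out = T_in + ΔT = -160 + 172.4 = 12.4 °C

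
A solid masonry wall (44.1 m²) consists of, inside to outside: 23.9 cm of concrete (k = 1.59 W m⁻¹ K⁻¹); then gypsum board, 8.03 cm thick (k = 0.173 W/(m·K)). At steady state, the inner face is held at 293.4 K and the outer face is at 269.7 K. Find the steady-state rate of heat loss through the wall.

Q = 1700 W

Resistance network (inner→outer):
  R_concrete = L/(kA) = 0.239/(1.59·44.1) = 0.003408 K/W
  R_gypsum board = L/(kA) = 0.0803/(0.173·44.1) = 0.01053 K/W
ΣR = 0.003408 + 0.01053 = 0.01394 K/W
Q = ΔT/ΣR = (293.4 K − 269.7 K)/0.01394 = 1700 W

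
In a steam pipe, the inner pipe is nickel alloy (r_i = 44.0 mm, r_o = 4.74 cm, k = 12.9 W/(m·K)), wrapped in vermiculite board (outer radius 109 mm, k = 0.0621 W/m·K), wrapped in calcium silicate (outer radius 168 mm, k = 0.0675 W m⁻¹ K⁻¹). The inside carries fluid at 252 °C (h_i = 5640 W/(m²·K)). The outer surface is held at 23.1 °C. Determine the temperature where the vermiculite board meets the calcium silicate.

T = 97.1 °C

Treat each layer as a resistance in series:
  R'_conv,in = 1/(2πr h) = 1/(2π·0.0440·5640) = 6.413×10^-4 m·K/W
  R'_nickel alloy = ln(0.0474/0.0440)/(2πk) = 0.07443/(2π·12.9) = 9.183×10^-4 m·K/W
  R'_vermiculite board = ln(0.109/0.0474)/(2πk) = 0.8327/(2π·0.0621) = 2.134 m·K/W
  R'_calcium silicate = ln(0.168/0.109)/(2πk) = 0.4326/(2π·0.0675) = 1.020 m·K/W
ΣR = 6.413×10^-4 + 9.183×10^-4 + 2.134 + 1.020 = 3.156 m·K/W
Q' = ΔT/ΣR = (252 °C − 23.1 °C)/3.156 = 72.53 W/m
From the inner boundary to the vermiculite board/calcium silicate interface, ΣR_partial = 2.136 m·K/W.
T_interface = T_in − Q'·ΣR_partial = 252 °C − (72.53)(2.136) = 97.1 °C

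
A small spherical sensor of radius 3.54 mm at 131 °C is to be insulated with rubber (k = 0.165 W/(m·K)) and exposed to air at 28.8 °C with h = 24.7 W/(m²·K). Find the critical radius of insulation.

For a sphere, r_cr = 2k_ins/h = 2·0.165/24.7 = 0.0134 m = 1.34 cm

r_cr = 1.34 cm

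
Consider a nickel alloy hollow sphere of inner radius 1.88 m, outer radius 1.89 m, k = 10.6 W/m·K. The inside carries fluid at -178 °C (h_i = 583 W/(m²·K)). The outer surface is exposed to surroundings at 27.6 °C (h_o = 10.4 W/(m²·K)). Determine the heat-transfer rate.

Treat each layer as a resistance in series:
  R_conv,in = 1/(4πr²h) = 1/(4π·1.88²·583) = 3.862×10^-5 K/W
  R_nickel alloy = (1/1.88 − 1/1.89)/(4πk) = 0.002814/(4π·10.6) = 2.113×10^-5 K/W
  R_conv,out = 1/(4πr²h) = 1/(4π·1.89²·10.4) = 0.002142 K/W
ΣR = 3.862×10^-5 + 2.113×10^-5 + 0.002142 = 0.002202 K/W
Q = ΔT/ΣR = (-178 °C − 27.6 °C)/0.002202 = -93400 W
(Negative Q ⇒ heat flows inward; heat gain = 93400 W.)

Q = 93.4 kW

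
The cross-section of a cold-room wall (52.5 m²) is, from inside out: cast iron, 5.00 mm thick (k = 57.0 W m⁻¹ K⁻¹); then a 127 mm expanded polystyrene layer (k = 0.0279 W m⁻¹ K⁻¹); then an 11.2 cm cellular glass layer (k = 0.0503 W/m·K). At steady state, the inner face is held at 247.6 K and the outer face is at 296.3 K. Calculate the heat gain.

Treat each layer as a resistance in series:
  R_cast iron = L/(kA) = 0.00500/(57.0·52.5) = 1.671×10^-6 K/W
  R_expanded polystyrene = L/(kA) = 0.127/(0.0279·52.5) = 0.08670 K/W
  R_cellular glass = L/(kA) = 0.112/(0.0503·52.5) = 0.04241 K/W
ΣR = 1.671×10^-6 + 0.08670 + 0.04241 = 0.1291 K/W
Q = ΔT/ΣR = (247.6 K − 296.3 K)/0.1291 = -377 W
(Negative Q ⇒ heat flows inward; heat gain = 377 W.)

Q = 377 W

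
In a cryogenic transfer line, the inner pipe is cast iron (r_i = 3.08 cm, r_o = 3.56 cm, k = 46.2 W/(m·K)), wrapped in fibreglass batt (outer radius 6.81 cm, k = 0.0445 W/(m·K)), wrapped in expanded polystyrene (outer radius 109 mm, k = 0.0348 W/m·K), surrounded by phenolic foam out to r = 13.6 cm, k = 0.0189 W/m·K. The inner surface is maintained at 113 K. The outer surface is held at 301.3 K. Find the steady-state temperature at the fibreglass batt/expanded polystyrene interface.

Series thermal resistances, inner to outer:
  R'_cast iron = ln(0.0356/0.0308)/(2πk) = 0.1448/(2π·46.2) = 4.989×10^-4 m·K/W
  R'_fibreglass batt = ln(0.0681/0.0356)/(2πk) = 0.6486/(2π·0.0445) = 2.320 m·K/W
  R'_expanded polystyrene = ln(0.109/0.0681)/(2πk) = 0.4704/(2π·0.0348) = 2.151 m·K/W
  R'_phenolic foam = ln(0.136/0.109)/(2πk) = 0.2213/(2π·0.0189) = 1.864 m·K/W
ΣR = 4.989×10^-4 + 2.320 + 2.151 + 1.864 = 6.335 m·K/W
Q' = ΔT/ΣR = (113 K − 301.3 K)/6.335 = -29.72 W/m
From the inner boundary to the fibreglass batt/expanded polystyrene interface, ΣR_partial = 2.320 m·K/W.
T_interface = T_in − Q'·ΣR_partial = 113 K − (-29.72)(2.320) = 182.0 K

T = 182.0 K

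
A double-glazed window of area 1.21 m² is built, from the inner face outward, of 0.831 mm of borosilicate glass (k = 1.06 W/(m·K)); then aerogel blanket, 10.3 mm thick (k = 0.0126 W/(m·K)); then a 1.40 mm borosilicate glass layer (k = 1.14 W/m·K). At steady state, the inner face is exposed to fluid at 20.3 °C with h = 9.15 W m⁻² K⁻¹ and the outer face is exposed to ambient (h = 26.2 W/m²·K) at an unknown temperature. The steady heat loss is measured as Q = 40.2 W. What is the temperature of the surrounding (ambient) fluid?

T_out = -11.8 °C

Series resistances:
  R_conv,in = 1/(hA) = 1/(9.15·1.21) = 0.09032 K/W
  R_borosilicate glass = L/(kA) = 8.31×10^-4/(1.06·1.21) = 6.479×10^-4 K/W
  R_aerogel blanket = L/(kA) = 0.0103/(0.0126·1.21) = 0.6756 K/W
  R_borosilicate glass = L/(kA) = 0.00140/(1.14·1.21) = 0.001015 K/W
  R_conv,out = 1/(hA) = 1/(26.2·1.21) = 0.03154 K/W
ΣR = 0.7991 K/W
ΔT = Q·ΣR = 40.2 × 0.7991 = 32.12 K
Heat flows outward, so T_out = T_in − ΔT = 20.3 − 32.12 = -11.8 °C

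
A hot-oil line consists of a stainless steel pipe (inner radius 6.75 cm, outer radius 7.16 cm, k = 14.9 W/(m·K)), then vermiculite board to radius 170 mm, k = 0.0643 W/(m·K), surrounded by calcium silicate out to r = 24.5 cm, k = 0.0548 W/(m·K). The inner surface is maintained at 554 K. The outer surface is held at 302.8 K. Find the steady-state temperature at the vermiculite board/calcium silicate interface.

Resistance network (inner→outer):
  R'_stainless steel = ln(0.0716/0.0675)/(2πk) = 0.05897/(2π·14.9) = 6.299×10^-4 m·K/W
  R'_vermiculite board = ln(0.170/0.0716)/(2πk) = 0.8647/(2π·0.0643) = 2.140 m·K/W
  R'_calcium silicate = ln(0.245/0.170)/(2πk) = 0.3655/(2π·0.0548) = 1.061 m·K/W
ΣR = 6.299×10^-4 + 2.140 + 1.061 = 3.202 m·K/W
Q' = ΔT/ΣR = (554 K − 302.8 K)/3.202 = 78.45 W/m
From the inner boundary to the vermiculite board/calcium silicate interface, ΣR_partial = 2.141 m·K/W.
T_interface = T_in − Q'·ΣR_partial = 554 K − (78.45)(2.141) = 386 K

T = 386 K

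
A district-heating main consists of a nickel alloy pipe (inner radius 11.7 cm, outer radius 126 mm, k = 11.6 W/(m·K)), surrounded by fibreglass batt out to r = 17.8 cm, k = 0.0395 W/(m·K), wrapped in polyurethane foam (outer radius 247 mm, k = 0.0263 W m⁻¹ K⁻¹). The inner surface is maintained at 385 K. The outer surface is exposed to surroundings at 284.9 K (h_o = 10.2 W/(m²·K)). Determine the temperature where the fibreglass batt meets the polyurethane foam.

T = 344.4 K

Series thermal resistances, inner to outer:
  R'_nickel alloy = ln(0.126/0.117)/(2πk) = 0.07411/(2π·11.6) = 0.001017 m·K/W
  R'_fibreglass batt = ln(0.178/0.126)/(2πk) = 0.3455/(2π·0.0395) = 1.392 m·K/W
  R'_polyurethane foam = ln(0.247/0.178)/(2πk) = 0.3276/(2π·0.0263) = 1.983 m·K/W
  R'_conv,out = 1/(2πr h) = 1/(2π·0.247·10.2) = 0.06317 m·K/W
ΣR = 0.001017 + 1.392 + 1.983 + 0.06317 = 3.439 m·K/W
Q' = ΔT/ΣR = (385 K − 284.9 K)/3.439 = 29.11 W/m
From the inner boundary to the fibreglass batt/polyurethane foam interface, ΣR_partial = 1.393 m·K/W.
T_interface = T_in − Q'·ΣR_partial = 385 K − (29.11)(1.393) = 344.4 K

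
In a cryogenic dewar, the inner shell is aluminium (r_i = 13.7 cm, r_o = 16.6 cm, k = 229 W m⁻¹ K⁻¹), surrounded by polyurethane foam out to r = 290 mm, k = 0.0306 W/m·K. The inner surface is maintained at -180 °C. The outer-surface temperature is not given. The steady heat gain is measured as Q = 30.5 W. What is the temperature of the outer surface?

Sum the resistances:
  R_aluminium = (1/0.137 − 1/0.166)/(4πk) = 1.275/(4π·229) = 4.431×10^-4 K/W
  R_polyurethane foam = (1/0.166 − 1/0.290)/(4πk) = 2.576/(4π·0.0306) = 6.699 K/W
ΣR = 6.699 K/W
ΔT = Q·ΣR = 30.5 × 6.699 = 204.3 K
Heat flows inward, so T_out = T_in + ΔT = -180 + 204.3 = 24.3 °C

T_out = 24.3 °C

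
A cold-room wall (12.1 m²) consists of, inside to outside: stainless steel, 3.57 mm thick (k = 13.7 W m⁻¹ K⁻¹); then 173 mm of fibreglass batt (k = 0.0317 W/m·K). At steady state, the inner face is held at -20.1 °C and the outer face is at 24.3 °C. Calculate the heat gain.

Resistance network (inner→outer):
  R_stainless steel = L/(kA) = 0.00357/(13.7·12.1) = 2.154×10^-5 K/W
  R_fibreglass batt = L/(kA) = 0.173/(0.0317·12.1) = 0.4510 K/W
ΣR = 2.154×10^-5 + 0.4510 = 0.4510 K/W
Q = ΔT/ΣR = (-20.1 °C − 24.3 °C)/0.4510 = -98.4 W
(Negative Q ⇒ heat flows inward; heat gain = 98.4 W.)

Q = 98.4 W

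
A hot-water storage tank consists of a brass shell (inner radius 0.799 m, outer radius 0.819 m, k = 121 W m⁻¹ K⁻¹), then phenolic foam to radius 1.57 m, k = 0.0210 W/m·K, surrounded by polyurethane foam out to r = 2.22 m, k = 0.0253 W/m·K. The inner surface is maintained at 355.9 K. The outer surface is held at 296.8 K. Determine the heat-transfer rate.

Q = 21.1 W

Treat each layer as a resistance in series:
  R_brass = (1/0.799 − 1/0.819)/(4πk) = 0.03056/(4π·121) = 2.010×10^-5 K/W
  R_phenolic foam = (1/0.819 − 1/1.57)/(4πk) = 0.5841/(4π·0.0210) = 2.213 K/W
  R_polyurethane foam = (1/1.57 − 1/2.22)/(4πk) = 0.1865/(4π·0.0253) = 0.5866 K/W
ΣR = 2.010×10^-5 + 2.213 + 0.5866 = 2.800 K/W
Q = ΔT/ΣR = (355.9 K − 296.8 K)/2.800 = 21.1 W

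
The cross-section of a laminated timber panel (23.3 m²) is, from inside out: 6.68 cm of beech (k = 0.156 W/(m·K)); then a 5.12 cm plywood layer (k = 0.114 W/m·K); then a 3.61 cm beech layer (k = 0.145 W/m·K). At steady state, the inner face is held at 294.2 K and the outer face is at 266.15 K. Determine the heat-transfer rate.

Q = 580 W

Series thermal resistances, inner to outer:
  R_beech = L/(kA) = 0.0668/(0.156·23.3) = 0.01838 K/W
  R_plywood = L/(kA) = 0.0512/(0.114·23.3) = 0.01928 K/W
  R_beech = L/(kA) = 0.0361/(0.145·23.3) = 0.01069 K/W
ΣR = 0.01838 + 0.01928 + 0.01069 = 0.04835 K/W
Q = ΔT/ΣR = (294.2 K − 266.15 K)/0.04835 = 580 W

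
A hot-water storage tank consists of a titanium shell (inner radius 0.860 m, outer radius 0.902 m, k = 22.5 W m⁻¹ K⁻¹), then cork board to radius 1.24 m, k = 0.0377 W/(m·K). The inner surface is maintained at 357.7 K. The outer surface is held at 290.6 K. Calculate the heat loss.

Treat each layer as a resistance in series:
  R_titanium = (1/0.860 − 1/0.902)/(4πk) = 0.05414/(4π·22.5) = 1.915×10^-4 K/W
  R_cork board = (1/0.902 − 1/1.24)/(4πk) = 0.3022/(4π·0.0377) = 0.6379 K/W
ΣR = 1.915×10^-4 + 0.6379 = 0.6381 K/W
Q = ΔT/ΣR = (357.7 K − 290.6 K)/0.6381 = 105 W

Q = 105 W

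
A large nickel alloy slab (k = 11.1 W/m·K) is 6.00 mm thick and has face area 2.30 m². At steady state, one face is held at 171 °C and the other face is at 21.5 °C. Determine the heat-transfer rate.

Q = 636 kW

Q = kA·ΔT/L = 11.1 × 2.30 × |171 °C − 21.5 °C| / 0.00600 = 6.36×10^5 W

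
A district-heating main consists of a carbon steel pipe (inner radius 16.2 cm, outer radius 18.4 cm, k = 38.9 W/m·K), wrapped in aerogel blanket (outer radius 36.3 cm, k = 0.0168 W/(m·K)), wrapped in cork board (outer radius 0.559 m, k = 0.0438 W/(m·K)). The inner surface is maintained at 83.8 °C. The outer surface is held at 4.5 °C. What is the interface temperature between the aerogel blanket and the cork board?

Treat each layer as a resistance in series:
  R'_carbon steel = ln(0.184/0.162)/(2πk) = 0.1273/(2π·38.9) = 5.210×10^-4 m·K/W
  R'_aerogel blanket = ln(0.363/0.184)/(2πk) = 0.6795/(2π·0.0168) = 6.437 m·K/W
  R'_cork board = ln(0.559/0.363)/(2πk) = 0.4317/(2π·0.0438) = 1.569 m·K/W
ΣR = 5.210×10^-4 + 6.437 + 1.569 = 8.007 m·K/W
Q' = ΔT/ΣR = (83.8 °C − 4.5 °C)/8.007 = 9.904 W/m
From the inner boundary to the aerogel blanket/cork board interface, ΣR_partial = 6.438 m·K/W.
T_interface = T_in − Q'·ΣR_partial = 83.8 °C − (9.904)(6.438) = 20.0 °C

T = 20.0 °C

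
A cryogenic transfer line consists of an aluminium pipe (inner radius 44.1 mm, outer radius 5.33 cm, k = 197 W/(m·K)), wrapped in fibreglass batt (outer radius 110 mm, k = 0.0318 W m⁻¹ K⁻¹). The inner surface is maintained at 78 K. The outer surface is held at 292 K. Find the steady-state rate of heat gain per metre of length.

Resistance network (inner→outer):
  R'_aluminium = ln(0.0533/0.0441)/(2πk) = 0.1895/(2π·197) = 1.531×10^-4 m·K/W
  R'_fibreglass batt = ln(0.110/0.0533)/(2πk) = 0.7245/(2π·0.0318) = 3.626 m·K/W
ΣR = 1.531×10^-4 + 3.626 = 3.626 m·K/W
Q' = ΔT/ΣR = (78 K − 292 K)/3.626 = -59.0 W/m
(Negative Q' ⇒ heat flows inward; heat gain = 59.0 W/m.)

Q' = 59.0 W/m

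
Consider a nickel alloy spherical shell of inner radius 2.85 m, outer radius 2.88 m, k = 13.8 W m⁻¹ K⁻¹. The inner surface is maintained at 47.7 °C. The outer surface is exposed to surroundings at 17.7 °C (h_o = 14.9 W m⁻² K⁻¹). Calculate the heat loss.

Treat each layer as a resistance in series:
  R_nickel alloy = (1/2.85 − 1/2.88)/(4πk) = 0.003655/(4π·13.8) = 2.108×10^-5 K/W
  R_conv,out = 1/(4πr²h) = 1/(4π·2.88²·14.9) = 6.439×10^-4 K/W
ΣR = 2.108×10^-5 + 6.439×10^-4 = 6.650×10^-4 K/W
Q = ΔT/ΣR = (47.7 °C − 17.7 °C)/6.650×10^-4 = 45100 W

Q = 45.1 kW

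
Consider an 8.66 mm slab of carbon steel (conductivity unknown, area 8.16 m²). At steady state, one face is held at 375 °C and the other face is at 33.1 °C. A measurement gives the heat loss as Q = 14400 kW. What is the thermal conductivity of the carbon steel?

ΣR = ΔT/Q = |375 − 33.1|/1.44×10^7 = 2.374×10^-5 K/W
L/(kA) = 2.374×10^-5 ⇒ k = 0.00866/(2.374×10^-5·8.16) = 44.7 W/m·K

k = 44.7 W/m·K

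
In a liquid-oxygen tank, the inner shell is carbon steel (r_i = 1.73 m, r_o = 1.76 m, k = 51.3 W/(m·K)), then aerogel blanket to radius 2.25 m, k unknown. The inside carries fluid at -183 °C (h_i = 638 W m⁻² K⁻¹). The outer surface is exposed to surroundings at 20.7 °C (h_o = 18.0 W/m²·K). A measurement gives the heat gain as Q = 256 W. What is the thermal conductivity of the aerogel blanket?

k = 0.0124 W/m·K

ΣR = ΔT/Q = |-183 − 20.7|/256 = 0.7957 K/W
Known resistances:
  R_conv,in = 1/(4πr²h) = 1/(4π·1.73²·638) = 4.168×10^-5 K/W
  R_carbon steel = (1/1.73 − 1/1.76)/(4πk) = 0.009853/(4π·51.3) = 1.528×10^-5 K/W
  R_conv,out = 1/(4πr²h) = 1/(4π·2.25²·18.0) = 8.733×10^-4 K/W
R_aerogel blanket = ΣR − ΣR_known = 0.7957 − 9.303×10^-4 = 0.7948 K/W
(1/r₁−1/r₂)/(4πk) = 0.7948 ⇒ k = 0.1237/(4π·0.7948) = 0.0124 W/m·K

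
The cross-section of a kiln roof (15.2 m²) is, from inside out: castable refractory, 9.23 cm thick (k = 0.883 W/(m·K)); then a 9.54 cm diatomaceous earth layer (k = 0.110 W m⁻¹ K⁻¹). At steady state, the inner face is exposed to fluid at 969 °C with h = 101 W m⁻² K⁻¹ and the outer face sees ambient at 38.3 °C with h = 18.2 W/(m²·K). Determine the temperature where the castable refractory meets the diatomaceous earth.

T = 866 °C

Treat each layer as a resistance in series:
  R_conv,in = 1/(hA) = 1/(101·15.2) = 6.514×10^-4 K/W
  R_castable refractory = L/(kA) = 0.0923/(0.883·15.2) = 0.006877 K/W
  R_diatomaceous earth = L/(kA) = 0.0954/(0.110·15.2) = 0.05706 K/W
  R_conv,out = 1/(hA) = 1/(18.2·15.2) = 0.003615 K/W
ΣR = 6.514×10^-4 + 0.006877 + 0.05706 + 0.003615 = 0.06820 K/W
Q = ΔT/ΣR = (969 °C − 38.3 °C)/0.06820 = 13650 W
From the inner boundary to the castable refractory/diatomaceous earth interface, ΣR_partial = 0.007528 K/W.
T_interface = T_in − Q·ΣR_partial = 969 °C − (13650)(0.007528) = 866 °C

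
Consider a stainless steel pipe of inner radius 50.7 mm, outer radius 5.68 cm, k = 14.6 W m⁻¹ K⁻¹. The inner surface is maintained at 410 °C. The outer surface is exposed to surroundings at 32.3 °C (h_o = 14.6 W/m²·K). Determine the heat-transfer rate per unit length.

Treat each layer as a resistance in series:
  R'_stainless steel = ln(0.0568/0.0507)/(2πk) = 0.1136/(2π·14.6) = 0.001238 m·K/W
  R'_conv,out = 1/(2πr h) = 1/(2π·0.0568·14.6) = 0.1919 m·K/W
ΣR = 0.001238 + 0.1919 = 0.1931 m·K/W
Q' = ΔT/ΣR = (410 °C − 32.3 °C)/0.1931 = 1960 W/m

Q' = 1960 W/m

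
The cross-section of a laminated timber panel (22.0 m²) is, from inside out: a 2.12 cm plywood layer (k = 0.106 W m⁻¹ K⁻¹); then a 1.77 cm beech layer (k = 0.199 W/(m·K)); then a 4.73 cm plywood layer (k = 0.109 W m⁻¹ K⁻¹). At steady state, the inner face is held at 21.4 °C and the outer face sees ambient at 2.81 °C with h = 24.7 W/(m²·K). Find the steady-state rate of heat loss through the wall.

Q = 536 W

Treat each layer as a resistance in series:
  R_plywood = L/(kA) = 0.0212/(0.106·22.0) = 0.009091 K/W
  R_beech = L/(kA) = 0.0177/(0.199·22.0) = 0.004043 K/W
  R_plywood = L/(kA) = 0.0473/(0.109·22.0) = 0.01972 K/W
  R_conv,out = 1/(hA) = 1/(24.7·22.0) = 0.001840 K/W
ΣR = 0.009091 + 0.004043 + 0.01972 + 0.001840 = 0.03469 K/W
Q = ΔT/ΣR = (21.4 °C − 2.81 °C)/0.03469 = 536 W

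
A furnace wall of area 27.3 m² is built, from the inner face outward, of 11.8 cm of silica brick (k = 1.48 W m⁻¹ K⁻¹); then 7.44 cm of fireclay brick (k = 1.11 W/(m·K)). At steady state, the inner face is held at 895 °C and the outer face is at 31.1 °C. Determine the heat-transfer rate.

Q = 161 kW

Resistance network (inner→outer):
  R_silica brick = L/(kA) = 0.118/(1.48·27.3) = 0.002921 K/W
  R_fireclay brick = L/(kA) = 0.0744/(1.11·27.3) = 0.002455 K/W
ΣR = 0.002921 + 0.002455 = 0.005376 K/W
Q = ΔT/ΣR = (895 °C − 31.1 °C)/0.005376 = 1.61×10^5 W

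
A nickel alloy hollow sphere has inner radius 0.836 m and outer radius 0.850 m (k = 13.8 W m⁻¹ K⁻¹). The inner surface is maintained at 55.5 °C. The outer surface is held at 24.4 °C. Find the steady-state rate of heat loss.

Q = 4πk·ΔT/(1/r₁ − 1/r₂) = 4π × 13.8 × 31.1 / (1/0.836 − 1/0.850) = 2.74×10^5 W

Q = 2.74×10^5 W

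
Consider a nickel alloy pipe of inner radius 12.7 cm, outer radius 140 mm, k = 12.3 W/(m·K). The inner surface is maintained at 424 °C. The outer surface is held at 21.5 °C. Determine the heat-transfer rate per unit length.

Q' = 3.19×10^5 W/m

Q' = 2πk·ΔT/ln(r₂/r₁) = 2π × 12.3 × 402.5 / ln(0.140/0.127) = 3.19×10^5 W/m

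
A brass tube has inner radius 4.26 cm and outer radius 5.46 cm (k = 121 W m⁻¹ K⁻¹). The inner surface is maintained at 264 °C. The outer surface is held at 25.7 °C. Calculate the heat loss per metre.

Q' = 730 kW/m

Q' = 2πk·ΔT/ln(r₂/r₁) = 2π × 121 × 238.3 / ln(0.0546/0.0426) = 7.30×10^5 W/m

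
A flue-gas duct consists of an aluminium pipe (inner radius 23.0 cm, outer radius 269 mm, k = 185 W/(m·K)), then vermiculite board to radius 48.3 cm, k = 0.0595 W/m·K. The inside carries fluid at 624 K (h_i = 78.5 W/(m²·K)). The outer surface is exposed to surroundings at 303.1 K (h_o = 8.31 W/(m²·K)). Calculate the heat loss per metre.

Series thermal resistances, inner to outer:
  R'_conv,in = 1/(2πr h) = 1/(2π·0.230·78.5) = 0.008815 m·K/W
  R'_aluminium = ln(0.269/0.230)/(2πk) = 0.1566/(2π·185) = 1.348×10^-4 m·K/W
  R'_vermiculite board = ln(0.483/0.269)/(2πk) = 0.5853/(2π·0.0595) = 1.566 m·K/W
  R'_conv,out = 1/(2πr h) = 1/(2π·0.483·8.31) = 0.03965 m·K/W
ΣR = 0.008815 + 1.348×10^-4 + 1.566 + 0.03965 = 1.615 m·K/W
Q' = ΔT/ΣR = (624 K − 303.1 K)/1.615 = 199 W/m

Q' = 199 W/m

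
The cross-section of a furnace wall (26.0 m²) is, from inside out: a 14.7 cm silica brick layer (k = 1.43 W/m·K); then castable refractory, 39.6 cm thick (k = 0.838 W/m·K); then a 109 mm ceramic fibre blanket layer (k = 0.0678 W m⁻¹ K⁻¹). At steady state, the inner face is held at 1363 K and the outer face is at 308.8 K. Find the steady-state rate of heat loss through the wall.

Q = 12.6 kW

Treat each layer as a resistance in series:
  R_silica brick = L/(kA) = 0.147/(1.43·26.0) = 0.003954 K/W
  R_castable refractory = L/(kA) = 0.396/(0.838·26.0) = 0.01818 K/W
  R_ceramic fibre blanket = L/(kA) = 0.109/(0.0678·26.0) = 0.06183 K/W
ΣR = 0.003954 + 0.01818 + 0.06183 = 0.08396 K/W
Q = ΔT/ΣR = (1363 K − 308.8 K)/0.08396 = 12600 W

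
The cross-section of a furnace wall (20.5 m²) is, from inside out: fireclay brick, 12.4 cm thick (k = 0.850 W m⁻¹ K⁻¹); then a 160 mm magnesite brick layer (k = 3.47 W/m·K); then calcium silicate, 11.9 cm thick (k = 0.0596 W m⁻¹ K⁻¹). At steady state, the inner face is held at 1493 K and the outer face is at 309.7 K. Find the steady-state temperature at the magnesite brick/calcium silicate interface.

T = 1389 K

Resistance network (inner→outer):
  R_fireclay brick = L/(kA) = 0.124/(0.850·20.5) = 0.007116 K/W
  R_magnesite brick = L/(kA) = 0.160/(3.47·20.5) = 0.002249 K/W
  R_calcium silicate = L/(kA) = 0.119/(0.0596·20.5) = 0.09740 K/W
ΣR = 0.007116 + 0.002249 + 0.09740 = 0.1068 K/W
Q = ΔT/ΣR = (1493 K − 309.7 K)/0.1068 = 11080 W
From the inner boundary to the magnesite brick/calcium silicate interface, ΣR_partial = 0.009365 K/W.
T_interface = T_in − Q·ΣR_partial = 1493 K − (11080)(0.009365) = 1389 K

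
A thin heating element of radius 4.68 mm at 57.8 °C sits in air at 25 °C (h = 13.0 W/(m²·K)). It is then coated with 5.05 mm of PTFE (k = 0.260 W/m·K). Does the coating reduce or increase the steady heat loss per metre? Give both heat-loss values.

Critical radius for a cylinder: r_cr = k/h = 0.0200 m = 2.00 cm.
Outer radius after coating: r₂ = 0.00468 + 0.00505 = 0.00973 m.
Since r₁ < r_cr and r₂ ≤ r_cr, the coating moves toward the maximum at r_cr — heat loss rises.
Bare: R = 1/(2πr₁h) = 2.616 m·K/W; Q = 32.8/2.616 = 12.5 W/m.
Coated: R = R_cond + R_conv = 1.706 m·K/W; Q = 32.8/1.706 = 19.2 W/m.

increases: 12.5 → 19.2 W/m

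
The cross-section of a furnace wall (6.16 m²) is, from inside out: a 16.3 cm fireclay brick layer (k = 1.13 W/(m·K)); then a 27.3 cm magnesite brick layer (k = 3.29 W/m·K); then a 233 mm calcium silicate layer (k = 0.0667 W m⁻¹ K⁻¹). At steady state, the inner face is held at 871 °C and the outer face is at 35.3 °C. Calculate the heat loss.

Q = 1380 W

Treat each layer as a resistance in series:
  R_fireclay brick = L/(kA) = 0.163/(1.13·6.16) = 0.02342 K/W
  R_magnesite brick = L/(kA) = 0.273/(3.29·6.16) = 0.01347 K/W
  R_calcium silicate = L/(kA) = 0.233/(0.0667·6.16) = 0.5671 K/W
ΣR = 0.02342 + 0.01347 + 0.5671 = 0.6040 K/W
Q = ΔT/ΣR = (871 °C − 35.3 °C)/0.6040 = 1380 W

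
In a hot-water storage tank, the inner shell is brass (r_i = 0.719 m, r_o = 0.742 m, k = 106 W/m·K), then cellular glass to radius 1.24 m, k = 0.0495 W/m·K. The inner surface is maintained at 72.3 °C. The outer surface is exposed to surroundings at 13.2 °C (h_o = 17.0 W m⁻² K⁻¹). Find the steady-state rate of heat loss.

Series thermal resistances, inner to outer:
  R_brass = (1/0.719 − 1/0.742)/(4πk) = 0.04311/(4π·106) = 3.237×10^-5 K/W
  R_cellular glass = (1/0.742 − 1/1.24)/(4πk) = 0.5413/(4π·0.0495) = 0.8701 K/W
  R_conv,out = 1/(4πr²h) = 1/(4π·1.24²·17.0) = 0.003044 K/W
ΣR = 3.237×10^-5 + 0.8701 + 0.003044 = 0.8732 K/W
Q = ΔT/ΣR = (72.3 °C − 13.2 °C)/0.8732 = 67.7 W

Q = 67.7 W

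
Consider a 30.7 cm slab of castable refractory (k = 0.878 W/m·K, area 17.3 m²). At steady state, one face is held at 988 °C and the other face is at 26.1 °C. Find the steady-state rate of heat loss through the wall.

Q = kA·ΔT/L = 0.878 × 17.3 × |988 °C − 26.1 °C| / 0.307 = 47600 W

Q = 47.6 kW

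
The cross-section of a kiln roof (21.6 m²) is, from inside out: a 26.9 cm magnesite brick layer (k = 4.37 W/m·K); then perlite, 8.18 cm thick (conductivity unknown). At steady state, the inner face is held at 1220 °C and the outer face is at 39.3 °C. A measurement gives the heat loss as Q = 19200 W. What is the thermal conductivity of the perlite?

k = 0.0646 W/m·K

ΣR = ΔT/Q = |1220 − 39.3|/19200 = 0.06149 K/W
Known resistances:
  R_magnesite brick = L/(kA) = 0.269/(4.37·21.6) = 0.002850 K/W
R_perlite = ΣR − ΣR_known = 0.06149 − 0.002850 = 0.05864 K/W
L/(kA) = 0.05864 ⇒ k = 0.0818/(0.05864·21.6) = 0.0646 W/m·K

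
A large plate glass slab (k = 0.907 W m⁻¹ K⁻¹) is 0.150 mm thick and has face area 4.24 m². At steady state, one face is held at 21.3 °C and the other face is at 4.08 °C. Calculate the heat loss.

Q = 441 kW

Q = kA·ΔT/L = 0.907 × 4.24 × |21.3 °C − 4.08 °C| / 1.50×10^-4 = 4.41×10^5 W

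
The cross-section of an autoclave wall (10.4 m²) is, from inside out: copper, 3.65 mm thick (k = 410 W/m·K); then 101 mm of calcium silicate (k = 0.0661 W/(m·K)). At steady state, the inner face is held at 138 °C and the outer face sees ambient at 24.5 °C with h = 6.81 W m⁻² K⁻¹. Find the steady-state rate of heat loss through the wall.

Series thermal resistances, inner to outer:
  R_copper = L/(kA) = 0.00365/(410·10.4) = 8.560×10^-7 K/W
  R_calcium silicate = L/(kA) = 0.101/(0.0661·10.4) = 0.1469 K/W
  R_conv,out = 1/(hA) = 1/(6.81·10.4) = 0.01412 K/W
ΣR = 8.560×10^-7 + 0.1469 + 0.01412 = 0.1610 K/W
Q = ΔT/ΣR = (138 °C − 24.5 °C)/0.1610 = 705 W

Q = 705 W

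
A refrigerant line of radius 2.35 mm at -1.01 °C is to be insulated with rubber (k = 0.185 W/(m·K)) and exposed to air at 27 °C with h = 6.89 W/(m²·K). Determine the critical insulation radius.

For a cylinder, r_cr = k_ins/h = 0.185/6.89 = 0.0269 m = 2.69 cm

r_cr = 2.69 cm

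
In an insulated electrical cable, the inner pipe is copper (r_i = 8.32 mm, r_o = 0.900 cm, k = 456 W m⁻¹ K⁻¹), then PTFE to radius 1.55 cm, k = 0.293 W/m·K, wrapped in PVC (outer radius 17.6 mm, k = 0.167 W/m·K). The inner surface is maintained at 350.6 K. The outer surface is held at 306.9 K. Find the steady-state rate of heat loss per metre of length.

Series thermal resistances, inner to outer:
  R'_copper = ln(0.00900/0.00832)/(2πk) = 0.07856/(2π·456) = 2.742×10^-5 m·K/W
  R'_PTFE = ln(0.0155/0.00900)/(2πk) = 0.5436/(2π·0.293) = 0.2953 m·K/W
  R'_PVC = ln(0.0176/0.0155)/(2πk) = 0.1271/(2π·0.167) = 0.1211 m·K/W
ΣR = 2.742×10^-5 + 0.2953 + 0.1211 = 0.4164 m·K/W
Q' = ΔT/ΣR = (350.6 K − 306.9 K)/0.4164 = 105 W/m

Q' = 105 W/m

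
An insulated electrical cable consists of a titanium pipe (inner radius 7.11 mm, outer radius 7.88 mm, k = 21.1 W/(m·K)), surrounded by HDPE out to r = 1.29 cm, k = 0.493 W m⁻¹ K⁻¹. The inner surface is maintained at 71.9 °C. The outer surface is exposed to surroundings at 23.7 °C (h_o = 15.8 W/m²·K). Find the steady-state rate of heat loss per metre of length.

Resistance network (inner→outer):
  R'_titanium = ln(0.00788/0.00711)/(2πk) = 0.1028/(2π·21.1) = 7.756×10^-4 m·K/W
  R'_HDPE = ln(0.0129/0.00788)/(2πk) = 0.4929/(2π·0.493) = 0.1591 m·K/W
  R'_conv,out = 1/(2πr h) = 1/(2π·0.0129·15.8) = 0.7809 m·K/W
ΣR = 7.756×10^-4 + 0.1591 + 0.7809 = 0.9408 m·K/W
Q' = ΔT/ΣR = (71.9 °C − 23.7 °C)/0.9408 = 51.2 W/m

Q' = 51.2 W/m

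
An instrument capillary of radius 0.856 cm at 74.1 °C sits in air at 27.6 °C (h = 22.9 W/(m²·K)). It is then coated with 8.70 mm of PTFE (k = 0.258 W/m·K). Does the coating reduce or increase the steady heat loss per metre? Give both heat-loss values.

reduces: 57.3 → 55.7 W/m

Critical radius for a cylinder: r_cr = k/h = 0.0113 m = 1.13 cm.
Outer radius after coating: r₂ = 0.00856 + 0.00870 = 0.01726 m.
r₁ < r_cr < r₂: heat loss rises to a maximum at r_cr then falls. Whether the coating helps depends on whether Q(r₂) has dropped back below Q(r₁).
Bare: R = 1/(2πr₁h) = 0.8119 m·K/W; Q = 46.5/0.8119 = 57.3 W/m.
Coated: R = R_cond + R_conv = 0.8353 m·K/W; Q = 46.5/0.8353 = 55.7 W/m.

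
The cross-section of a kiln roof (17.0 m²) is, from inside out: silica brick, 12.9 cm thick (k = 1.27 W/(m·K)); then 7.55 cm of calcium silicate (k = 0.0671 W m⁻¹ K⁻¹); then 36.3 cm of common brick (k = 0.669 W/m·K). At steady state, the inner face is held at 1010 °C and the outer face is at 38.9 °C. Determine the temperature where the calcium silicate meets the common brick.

T = 337 °C

Treat each layer as a resistance in series:
  R_silica brick = L/(kA) = 0.129/(1.27·17.0) = 0.005975 K/W
  R_calcium silicate = L/(kA) = 0.0755/(0.0671·17.0) = 0.06619 K/W
  R_common brick = L/(kA) = 0.363/(0.669·17.0) = 0.03192 K/W
ΣR = 0.005975 + 0.06619 + 0.03192 = 0.1041 K/W
Q = ΔT/ΣR = (1010 °C − 38.9 °C)/0.1041 = 9329 W
From the inner boundary to the calcium silicate/common brick interface, ΣR_partial = 0.07216 K/W.
T_interface = T_in − Q·ΣR_partial = 1010 °C − (9329)(0.07216) = 337 °C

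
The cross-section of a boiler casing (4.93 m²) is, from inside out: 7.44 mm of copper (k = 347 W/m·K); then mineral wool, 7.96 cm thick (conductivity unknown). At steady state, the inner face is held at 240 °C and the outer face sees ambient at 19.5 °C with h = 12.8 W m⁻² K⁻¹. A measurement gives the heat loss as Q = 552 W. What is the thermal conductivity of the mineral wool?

k = 0.0421 W/m·K

ΣR = ΔT/Q = |240 − 19.5|/552 = 0.3995 K/W
Known resistances:
  R_copper = L/(kA) = 0.00744/(347·4.93) = 4.349×10^-6 K/W
  R_conv,out = 1/(hA) = 1/(12.8·4.93) = 0.01585 K/W
R_mineral wool = ΣR − ΣR_known = 0.3995 − 0.01585 = 0.3837 K/W
L/(kA) = 0.3837 ⇒ k = 0.0796/(0.3837·4.93) = 0.0421 W/m·K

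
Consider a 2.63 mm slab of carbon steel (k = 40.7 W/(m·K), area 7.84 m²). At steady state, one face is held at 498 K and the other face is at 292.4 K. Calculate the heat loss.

Q = 24900 kW

Q = kA·ΔT/L = 40.7 × 7.84 × |498 K − 292.4 K| / 0.00263 = 2.49×10^7 W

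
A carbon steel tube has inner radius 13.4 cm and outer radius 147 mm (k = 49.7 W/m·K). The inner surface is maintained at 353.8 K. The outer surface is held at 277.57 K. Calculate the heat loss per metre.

Q' = 257 kW/m

Q' = 2πk·ΔT/ln(r₂/r₁) = 2π × 49.7 × 76.23 / ln(0.147/0.134) = 2.57×10^5 W/m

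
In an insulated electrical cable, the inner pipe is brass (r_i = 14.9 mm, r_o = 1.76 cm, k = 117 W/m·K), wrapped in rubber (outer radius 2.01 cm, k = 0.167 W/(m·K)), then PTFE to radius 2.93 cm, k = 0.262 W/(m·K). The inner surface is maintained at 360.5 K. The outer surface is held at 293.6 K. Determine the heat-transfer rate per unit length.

Q' = 188 W/m

Resistance network (inner→outer):
  R'_brass = ln(0.0176/0.0149)/(2πk) = 0.1665/(2π·117) = 2.265×10^-4 m·K/W
  R'_rubber = ln(0.0201/0.0176)/(2πk) = 0.1328/(2π·0.167) = 0.1266 m·K/W
  R'_PTFE = ln(0.0293/0.0201)/(2πk) = 0.3769/(2π·0.262) = 0.2289 m·K/W
ΣR = 2.265×10^-4 + 0.1266 + 0.2289 = 0.3557 m·K/W
Q' = ΔT/ΣR = (360.5 K − 293.6 K)/0.3557 = 188 W/m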